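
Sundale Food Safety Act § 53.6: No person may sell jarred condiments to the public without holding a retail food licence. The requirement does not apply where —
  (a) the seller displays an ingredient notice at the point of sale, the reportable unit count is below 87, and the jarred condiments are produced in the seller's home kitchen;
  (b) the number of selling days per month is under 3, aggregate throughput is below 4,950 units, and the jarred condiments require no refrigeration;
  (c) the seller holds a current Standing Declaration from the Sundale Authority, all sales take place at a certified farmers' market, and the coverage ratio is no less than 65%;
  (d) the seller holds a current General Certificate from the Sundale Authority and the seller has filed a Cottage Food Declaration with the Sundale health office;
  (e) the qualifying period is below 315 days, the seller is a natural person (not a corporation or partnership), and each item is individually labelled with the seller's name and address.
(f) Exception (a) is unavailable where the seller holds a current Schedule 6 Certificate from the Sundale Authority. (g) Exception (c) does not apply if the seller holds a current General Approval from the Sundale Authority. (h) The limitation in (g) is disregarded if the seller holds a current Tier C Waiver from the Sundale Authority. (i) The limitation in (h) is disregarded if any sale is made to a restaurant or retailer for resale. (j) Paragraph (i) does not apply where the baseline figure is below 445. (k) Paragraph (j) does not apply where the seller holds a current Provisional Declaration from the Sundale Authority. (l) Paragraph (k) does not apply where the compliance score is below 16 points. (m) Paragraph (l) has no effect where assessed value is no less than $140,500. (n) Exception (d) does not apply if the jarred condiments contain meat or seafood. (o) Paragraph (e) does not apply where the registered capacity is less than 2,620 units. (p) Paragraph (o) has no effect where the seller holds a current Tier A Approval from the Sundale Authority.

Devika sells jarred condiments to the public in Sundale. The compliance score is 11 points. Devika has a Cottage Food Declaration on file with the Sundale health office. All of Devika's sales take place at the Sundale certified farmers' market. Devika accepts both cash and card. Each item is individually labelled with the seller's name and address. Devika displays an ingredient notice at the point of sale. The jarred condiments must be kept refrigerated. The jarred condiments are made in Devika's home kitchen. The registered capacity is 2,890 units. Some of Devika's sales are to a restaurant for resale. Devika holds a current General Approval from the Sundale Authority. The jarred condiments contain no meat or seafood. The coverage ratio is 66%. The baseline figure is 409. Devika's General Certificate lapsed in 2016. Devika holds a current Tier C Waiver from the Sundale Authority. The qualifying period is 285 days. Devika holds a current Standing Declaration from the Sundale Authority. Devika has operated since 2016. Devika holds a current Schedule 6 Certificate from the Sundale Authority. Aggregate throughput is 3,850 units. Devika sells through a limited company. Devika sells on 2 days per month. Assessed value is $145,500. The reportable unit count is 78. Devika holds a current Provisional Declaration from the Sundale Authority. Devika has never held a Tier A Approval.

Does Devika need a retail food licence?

Exception (a)'s conditions are all satisfied: an ingredient notice is displayed; the reportable unit count is 78, below the 87 limit; the jarred condiments are home-kitchen produced. However, paragraph (f) must be considered: (f) operates against (a): a current Schedule 6 Certificate is held. Exception (a) does not apply.
Exception (b) does not apply: the jarred condiments require refrigeration.
Exception (c) is satisfied on its face — a current Standing Declaration is held; all sales are at a certified farmers' market; the coverage ratio is 66%, meeting the 65% threshold. But applying paragraphs (g)–(m): (g) applies — a current General Approval is held. (h) would limit (g) — a current Tier C Waiver is held — but (i) sets (h) aside: (i) operates — some sales are to a restaurant for resale. (j) is triggered (the baseline figure is 409, below the 445 limit), but yields to (k): (k) applies — a current Provisional Declaration is held. (l) is triggered (the compliance score is 11 points, below the 16 points limit), but is displaced by (m): (m) is triggered — assessed value is $145,500, meeting the $140,500 threshold. Exception (c) does not apply.
Exception (d) fails — the General Certificate is not current.
Exception (e) fails — the seller operates through a limited company.
No exception displaces § 53.6.

Yes — Devika must hold a retail food licence.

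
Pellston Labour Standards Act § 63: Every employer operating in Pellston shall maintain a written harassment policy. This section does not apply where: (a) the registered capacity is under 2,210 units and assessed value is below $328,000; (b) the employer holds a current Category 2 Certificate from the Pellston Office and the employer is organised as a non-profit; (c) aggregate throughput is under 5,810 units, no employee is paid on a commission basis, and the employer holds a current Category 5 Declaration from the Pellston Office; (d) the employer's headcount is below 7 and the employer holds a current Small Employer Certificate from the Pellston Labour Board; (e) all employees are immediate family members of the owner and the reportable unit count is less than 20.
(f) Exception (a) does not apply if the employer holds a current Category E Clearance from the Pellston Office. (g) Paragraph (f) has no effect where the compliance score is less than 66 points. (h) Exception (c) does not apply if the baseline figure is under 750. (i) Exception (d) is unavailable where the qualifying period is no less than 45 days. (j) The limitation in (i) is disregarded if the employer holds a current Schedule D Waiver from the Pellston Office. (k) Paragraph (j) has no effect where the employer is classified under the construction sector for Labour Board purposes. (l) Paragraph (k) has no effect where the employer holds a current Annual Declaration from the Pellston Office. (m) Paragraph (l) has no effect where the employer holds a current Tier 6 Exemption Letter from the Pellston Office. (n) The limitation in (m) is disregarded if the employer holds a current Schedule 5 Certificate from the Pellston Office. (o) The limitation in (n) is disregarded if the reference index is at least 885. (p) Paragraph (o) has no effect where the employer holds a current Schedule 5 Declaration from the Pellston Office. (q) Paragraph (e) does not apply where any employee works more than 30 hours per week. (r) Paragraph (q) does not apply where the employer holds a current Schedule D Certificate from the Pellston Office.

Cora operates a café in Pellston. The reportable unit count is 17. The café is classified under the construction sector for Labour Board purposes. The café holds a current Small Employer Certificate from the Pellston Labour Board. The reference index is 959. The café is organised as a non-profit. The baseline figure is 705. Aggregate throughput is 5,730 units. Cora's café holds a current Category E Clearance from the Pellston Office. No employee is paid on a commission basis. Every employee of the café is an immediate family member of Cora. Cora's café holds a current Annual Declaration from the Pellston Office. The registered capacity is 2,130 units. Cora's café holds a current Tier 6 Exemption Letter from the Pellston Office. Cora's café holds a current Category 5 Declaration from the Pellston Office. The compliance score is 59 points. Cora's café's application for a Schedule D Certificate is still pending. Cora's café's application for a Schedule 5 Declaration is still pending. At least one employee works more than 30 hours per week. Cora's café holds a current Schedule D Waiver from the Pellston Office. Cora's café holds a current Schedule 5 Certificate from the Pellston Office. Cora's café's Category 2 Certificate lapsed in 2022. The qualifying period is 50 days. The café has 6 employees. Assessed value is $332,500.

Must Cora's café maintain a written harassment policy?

Yes — Cora's café must maintain a written harassment policy.

Exception (a) requires that assessed value is below $328,000; but assessed value is $332,500, not below $328,000, so (a) is unavailable.
Exception (b) requires that the employer holds a current Category 2 Certificate from the Pellston Office; but there is no Category 2 Certificate in force, so (b) is unavailable.
All of (c)'s requirements are met (aggregate throughput is 5,730 units, under the 5,810 units limit; no employee is paid on commission; a current Category 5 Declaration is held). Turning to paragraph (h): (h) operates against (c): the baseline figure is 705, under the 750 limit. Exception (c) does not apply.
All of (d)'s requirements are met (the employer's headcount is 6, below the 7 limit; a current Small Employer Certificate is held). But applying paragraphs (i)–(p): (i) operates — the qualifying period is 50 days, meeting the 45 days threshold. (j) operates (a current Schedule D Waiver is held), but is itself disapplied by (k): (k) is triggered — the café is classified under the construction sector. (l) is triggered (a current Annual Declaration is held), but is set aside by (m): (m) operates against (l): a current Tier 6 Exemption Letter is held. (n) operates (a current Schedule 5 Certificate is held), but is displaced by (o): (o) operates against (n): the reference index is 959, meeting the 885 threshold. (p), which would lift (o), does not operate here — the Schedule 5 Declaration is not current. So (d) is unavailable.
All of (e)'s requirements are met (every employee is an immediate family member; the reportable unit count is 17, less than the 20 limit). However, paragraphs (q)–(r) must be considered: (q) operates against (e): at least one employee exceeds 30 hours/week. (r), which would lift (q), is not triggered — there is no Schedule D Certificate in force. (e) is therefore removed.
No exception applies. The general rule governs.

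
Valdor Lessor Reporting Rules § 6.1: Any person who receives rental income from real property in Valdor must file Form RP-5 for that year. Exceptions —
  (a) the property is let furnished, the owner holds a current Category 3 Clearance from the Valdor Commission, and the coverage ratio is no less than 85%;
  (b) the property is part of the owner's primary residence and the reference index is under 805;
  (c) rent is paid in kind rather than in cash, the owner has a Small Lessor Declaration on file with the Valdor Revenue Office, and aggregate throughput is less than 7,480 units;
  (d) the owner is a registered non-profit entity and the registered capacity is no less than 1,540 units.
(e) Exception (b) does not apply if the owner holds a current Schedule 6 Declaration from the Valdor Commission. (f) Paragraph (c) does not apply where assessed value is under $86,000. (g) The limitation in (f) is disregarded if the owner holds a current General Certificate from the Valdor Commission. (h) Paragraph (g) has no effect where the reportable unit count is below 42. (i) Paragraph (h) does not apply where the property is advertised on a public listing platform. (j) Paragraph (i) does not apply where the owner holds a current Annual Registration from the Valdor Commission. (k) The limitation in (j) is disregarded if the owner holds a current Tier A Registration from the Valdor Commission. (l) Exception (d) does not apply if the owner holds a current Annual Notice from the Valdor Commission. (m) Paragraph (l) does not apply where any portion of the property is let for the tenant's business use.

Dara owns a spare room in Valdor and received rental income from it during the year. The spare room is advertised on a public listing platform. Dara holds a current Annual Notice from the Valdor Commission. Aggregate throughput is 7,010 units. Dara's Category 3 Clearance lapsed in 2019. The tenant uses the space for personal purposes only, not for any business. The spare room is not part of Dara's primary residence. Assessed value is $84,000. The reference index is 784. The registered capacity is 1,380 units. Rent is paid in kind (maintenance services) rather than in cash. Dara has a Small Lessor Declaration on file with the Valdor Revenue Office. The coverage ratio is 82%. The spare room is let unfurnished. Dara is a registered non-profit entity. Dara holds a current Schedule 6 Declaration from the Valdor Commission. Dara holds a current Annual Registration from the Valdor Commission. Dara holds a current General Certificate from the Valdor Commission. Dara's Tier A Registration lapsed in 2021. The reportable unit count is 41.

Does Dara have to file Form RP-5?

Exception (a) requires that the property is let furnished; but the property is let unfurnished, so (a) is unavailable.
Exception (b) fails — the spare room is not part of the primary residence.
All of (c)'s requirements are met (rent is paid in kind; a Small Lessor Declaration is on file; aggregate throughput is 7,010 units, less than the 7,480 units limit). Turning to paragraphs (f)–(k): (f) operates against (c): assessed value is $84,000, under the $86,000 limit. (g) would limit (f) — a current General Certificate is held — but (h) sets (g) aside: (h) operates against (g): the reportable unit count is 41, below the 42 limit. (i) would limit (h) — the property is publicly advertised — but (j) sets (i) aside: (j) operates — a current Annual Registration is held. (k) is inapplicable (no current Tier A Registration is held), so (j) stands. Exception (c) does not apply.
Exception (d) does not apply: the registered capacity is 1,380 units, short of 1,540 units.
None of the exceptions is available; § 6.1 applies in full.

Yes — Dara must file Form RP-5.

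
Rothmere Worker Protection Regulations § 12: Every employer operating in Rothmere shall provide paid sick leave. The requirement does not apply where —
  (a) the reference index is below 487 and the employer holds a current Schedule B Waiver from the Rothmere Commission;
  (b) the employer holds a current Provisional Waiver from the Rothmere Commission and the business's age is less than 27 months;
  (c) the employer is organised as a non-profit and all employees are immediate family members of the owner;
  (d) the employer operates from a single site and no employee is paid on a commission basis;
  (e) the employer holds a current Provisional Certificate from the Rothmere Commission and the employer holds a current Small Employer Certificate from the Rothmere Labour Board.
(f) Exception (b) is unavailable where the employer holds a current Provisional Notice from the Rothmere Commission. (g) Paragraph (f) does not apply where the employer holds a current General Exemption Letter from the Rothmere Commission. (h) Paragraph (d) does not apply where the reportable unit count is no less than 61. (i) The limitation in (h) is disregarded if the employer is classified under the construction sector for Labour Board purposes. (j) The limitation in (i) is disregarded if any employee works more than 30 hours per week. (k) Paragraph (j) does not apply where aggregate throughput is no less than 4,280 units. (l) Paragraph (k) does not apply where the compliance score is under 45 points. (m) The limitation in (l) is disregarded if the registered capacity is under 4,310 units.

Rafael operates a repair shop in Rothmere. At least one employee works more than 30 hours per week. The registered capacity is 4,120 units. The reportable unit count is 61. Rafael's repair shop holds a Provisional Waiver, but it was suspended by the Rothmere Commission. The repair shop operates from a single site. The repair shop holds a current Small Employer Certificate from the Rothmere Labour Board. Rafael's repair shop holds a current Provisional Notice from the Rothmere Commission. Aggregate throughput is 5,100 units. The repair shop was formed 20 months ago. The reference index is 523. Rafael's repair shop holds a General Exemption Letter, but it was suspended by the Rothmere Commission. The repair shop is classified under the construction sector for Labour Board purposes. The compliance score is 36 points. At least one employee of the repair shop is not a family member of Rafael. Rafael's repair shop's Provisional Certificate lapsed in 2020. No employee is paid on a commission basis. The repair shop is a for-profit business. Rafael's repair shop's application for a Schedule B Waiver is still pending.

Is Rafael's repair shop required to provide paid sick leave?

No — exception (d) applies; Rafael's repair shop is not required to provide paid sick leave.

Exception (a) requires that the reference index is below 487; but the reference index is 523, not below 487, so (a) is unavailable.
Exception (b) does not apply: there is no Provisional Waiver in force.
Exception (c) does not apply: the employer is for-profit.
Exception (d): the employer operates from a single site; no employee is paid on commission — every condition holds. Under paragraphs (h)–(m): (h) applies (the reportable unit count is 61, meeting the 61 threshold), but is set aside by (i): (i) operates against (h): the repair shop is classified under the construction sector. (j) operates (at least one employee exceeds 30 hours/week), but is overridden by (k): (k) applies — aggregate throughput is 5,100 units, meeting the 4,280 units threshold. (l) would limit (k) — the compliance score is 36 points, under the 45 points limit — but (m) sets (l) aside: (m) operates against (l): the registered capacity is 4,120 units, under the 4,310 units limit. So (d) applies.
Exception (e) does not apply: the Provisional Certificate is not current.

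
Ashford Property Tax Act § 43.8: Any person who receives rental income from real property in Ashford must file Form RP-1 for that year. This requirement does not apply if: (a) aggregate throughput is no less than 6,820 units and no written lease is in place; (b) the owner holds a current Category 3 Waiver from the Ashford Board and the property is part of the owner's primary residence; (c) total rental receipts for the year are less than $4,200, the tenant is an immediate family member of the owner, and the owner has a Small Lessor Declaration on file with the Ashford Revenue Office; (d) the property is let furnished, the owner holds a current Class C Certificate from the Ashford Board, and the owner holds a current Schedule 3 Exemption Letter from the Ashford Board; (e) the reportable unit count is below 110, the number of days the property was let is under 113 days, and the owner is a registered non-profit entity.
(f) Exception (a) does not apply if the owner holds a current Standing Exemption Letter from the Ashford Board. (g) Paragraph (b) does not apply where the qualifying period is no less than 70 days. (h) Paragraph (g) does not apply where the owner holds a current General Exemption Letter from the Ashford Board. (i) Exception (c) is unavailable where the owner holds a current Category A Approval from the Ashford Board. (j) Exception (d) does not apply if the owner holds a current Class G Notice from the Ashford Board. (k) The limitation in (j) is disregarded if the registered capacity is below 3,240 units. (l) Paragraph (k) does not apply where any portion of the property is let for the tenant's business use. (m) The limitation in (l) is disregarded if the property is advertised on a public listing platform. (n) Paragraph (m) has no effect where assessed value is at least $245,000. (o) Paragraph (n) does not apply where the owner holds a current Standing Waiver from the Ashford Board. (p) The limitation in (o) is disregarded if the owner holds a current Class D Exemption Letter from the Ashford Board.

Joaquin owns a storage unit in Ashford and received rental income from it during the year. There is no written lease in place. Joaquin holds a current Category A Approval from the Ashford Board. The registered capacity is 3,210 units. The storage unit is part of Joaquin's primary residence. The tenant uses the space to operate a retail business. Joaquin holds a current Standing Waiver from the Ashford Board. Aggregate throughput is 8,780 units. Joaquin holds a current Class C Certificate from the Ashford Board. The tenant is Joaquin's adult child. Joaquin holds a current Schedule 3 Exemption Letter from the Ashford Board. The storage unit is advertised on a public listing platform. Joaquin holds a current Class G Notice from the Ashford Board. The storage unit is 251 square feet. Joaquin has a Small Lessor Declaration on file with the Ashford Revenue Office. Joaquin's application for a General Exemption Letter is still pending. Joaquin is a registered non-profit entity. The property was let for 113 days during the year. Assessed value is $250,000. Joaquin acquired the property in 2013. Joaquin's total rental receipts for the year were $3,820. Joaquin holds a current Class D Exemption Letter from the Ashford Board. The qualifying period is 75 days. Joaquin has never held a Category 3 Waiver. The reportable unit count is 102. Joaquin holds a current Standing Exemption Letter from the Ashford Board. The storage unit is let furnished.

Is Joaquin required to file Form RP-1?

Yes — Joaquin must file Form RP-1.

Exception (a): aggregate throughput is 8,780 units, meeting the 6,820 units threshold; there is no written lease — every condition holds. But: (f) operates against (a): a current Standing Exemption Letter is held. So (a) is unavailable.
Exception (b) requires that the owner holds a current Category 3 Waiver from the Ashford Board; but there is no Category 3 Waiver in force, so (b) is unavailable.
Exception (c) is satisfied on its face — total rental receipts for the year are $3,820, less than the $4,200 limit; the tenant is an immediate family member; a Small Lessor Declaration is on file. Turning to paragraph (i): (i) operates against (c): a current Category A Approval is held. So (c) is unavailable.
Exception (d): the property is let furnished; a current Class C Certificate is held; a current Schedule 3 Exemption Letter is held — every condition holds. But: (j) is triggered — a current Class G Notice is held. (k) would limit (j) — the registered capacity is 3,210 units, below the 3,240 units limit — but (l) sets (k) aside: (l) operates — the space is let for business use. (m) is triggered (the property is publicly advertised), but yields to (n): (n) operates against (m): assessed value is $250,000, meeting the $245,000 threshold. (o) would limit (n) — a current Standing Waiver is held — but (p) sets (o) aside: (p) operates — a current Class D Exemption Letter is held. Exception (d) does not apply.
Exception (e) does not apply: the number of days the property was let is 113 days, not under 113 days.
None of the exceptions is available; § 43.8 applies in full.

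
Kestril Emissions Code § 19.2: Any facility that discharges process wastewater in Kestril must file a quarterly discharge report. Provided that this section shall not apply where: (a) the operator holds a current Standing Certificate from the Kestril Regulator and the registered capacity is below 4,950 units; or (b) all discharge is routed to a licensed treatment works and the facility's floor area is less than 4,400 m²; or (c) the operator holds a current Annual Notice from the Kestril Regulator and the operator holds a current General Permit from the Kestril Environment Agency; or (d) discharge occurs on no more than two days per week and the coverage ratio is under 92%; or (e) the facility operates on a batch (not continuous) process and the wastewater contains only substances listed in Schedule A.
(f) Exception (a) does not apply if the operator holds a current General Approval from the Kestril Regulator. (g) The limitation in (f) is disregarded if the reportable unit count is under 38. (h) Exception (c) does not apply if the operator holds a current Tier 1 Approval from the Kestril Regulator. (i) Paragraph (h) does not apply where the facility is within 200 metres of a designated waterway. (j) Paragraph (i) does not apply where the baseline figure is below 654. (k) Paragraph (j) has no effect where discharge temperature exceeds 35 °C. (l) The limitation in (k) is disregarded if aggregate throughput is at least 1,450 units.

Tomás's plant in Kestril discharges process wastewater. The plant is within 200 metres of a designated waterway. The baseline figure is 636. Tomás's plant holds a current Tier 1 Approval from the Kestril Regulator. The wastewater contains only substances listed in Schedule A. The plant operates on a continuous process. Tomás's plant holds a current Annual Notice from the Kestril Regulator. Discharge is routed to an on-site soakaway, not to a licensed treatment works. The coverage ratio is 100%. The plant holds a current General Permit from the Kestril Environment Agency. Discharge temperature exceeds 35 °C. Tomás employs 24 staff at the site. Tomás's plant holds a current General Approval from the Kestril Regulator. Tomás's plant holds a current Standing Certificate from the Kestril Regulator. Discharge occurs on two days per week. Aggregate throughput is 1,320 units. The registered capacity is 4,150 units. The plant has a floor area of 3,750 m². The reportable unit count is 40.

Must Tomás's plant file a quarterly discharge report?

Exception (a) is satisfied on its face — a current Standing Certificate is held; the registered capacity is 4,150 units, below the 4,950 units limit. But applying paragraphs (f)–(g): (f) operates against (a): a current General Approval is held. (g) is inapplicable (the reportable unit count is 40, not under 38), so (f) stands. So (a) is unavailable.
Exception (b) does not apply: discharge is not routed to a licensed treatment works.
All of (c)'s requirements are met (a current Annual Notice is held; a current General Permit is held). Under paragraphs (h)–(l): (h) applies (a current Tier 1 Approval is held), but is itself disapplied by (i): (i) applies — the plant is within 200 m of a designated waterway. (j) applies (the baseline figure is 636, below the 654 limit), but is set aside by (k): (k) applies — discharge temperature exceeds 35 °C. (l), which would lift (k), is inapplicable — aggregate throughput is 1,320 units, short of 1,450 units. Exception (c) stands.
Exception (d) does not apply: the coverage ratio is 100%, not under 92%.
Exception (e) fails — the facility operates on a continuous process.

No — exception (c) applies; Tomás's plant is not required to file a quarterly discharge report.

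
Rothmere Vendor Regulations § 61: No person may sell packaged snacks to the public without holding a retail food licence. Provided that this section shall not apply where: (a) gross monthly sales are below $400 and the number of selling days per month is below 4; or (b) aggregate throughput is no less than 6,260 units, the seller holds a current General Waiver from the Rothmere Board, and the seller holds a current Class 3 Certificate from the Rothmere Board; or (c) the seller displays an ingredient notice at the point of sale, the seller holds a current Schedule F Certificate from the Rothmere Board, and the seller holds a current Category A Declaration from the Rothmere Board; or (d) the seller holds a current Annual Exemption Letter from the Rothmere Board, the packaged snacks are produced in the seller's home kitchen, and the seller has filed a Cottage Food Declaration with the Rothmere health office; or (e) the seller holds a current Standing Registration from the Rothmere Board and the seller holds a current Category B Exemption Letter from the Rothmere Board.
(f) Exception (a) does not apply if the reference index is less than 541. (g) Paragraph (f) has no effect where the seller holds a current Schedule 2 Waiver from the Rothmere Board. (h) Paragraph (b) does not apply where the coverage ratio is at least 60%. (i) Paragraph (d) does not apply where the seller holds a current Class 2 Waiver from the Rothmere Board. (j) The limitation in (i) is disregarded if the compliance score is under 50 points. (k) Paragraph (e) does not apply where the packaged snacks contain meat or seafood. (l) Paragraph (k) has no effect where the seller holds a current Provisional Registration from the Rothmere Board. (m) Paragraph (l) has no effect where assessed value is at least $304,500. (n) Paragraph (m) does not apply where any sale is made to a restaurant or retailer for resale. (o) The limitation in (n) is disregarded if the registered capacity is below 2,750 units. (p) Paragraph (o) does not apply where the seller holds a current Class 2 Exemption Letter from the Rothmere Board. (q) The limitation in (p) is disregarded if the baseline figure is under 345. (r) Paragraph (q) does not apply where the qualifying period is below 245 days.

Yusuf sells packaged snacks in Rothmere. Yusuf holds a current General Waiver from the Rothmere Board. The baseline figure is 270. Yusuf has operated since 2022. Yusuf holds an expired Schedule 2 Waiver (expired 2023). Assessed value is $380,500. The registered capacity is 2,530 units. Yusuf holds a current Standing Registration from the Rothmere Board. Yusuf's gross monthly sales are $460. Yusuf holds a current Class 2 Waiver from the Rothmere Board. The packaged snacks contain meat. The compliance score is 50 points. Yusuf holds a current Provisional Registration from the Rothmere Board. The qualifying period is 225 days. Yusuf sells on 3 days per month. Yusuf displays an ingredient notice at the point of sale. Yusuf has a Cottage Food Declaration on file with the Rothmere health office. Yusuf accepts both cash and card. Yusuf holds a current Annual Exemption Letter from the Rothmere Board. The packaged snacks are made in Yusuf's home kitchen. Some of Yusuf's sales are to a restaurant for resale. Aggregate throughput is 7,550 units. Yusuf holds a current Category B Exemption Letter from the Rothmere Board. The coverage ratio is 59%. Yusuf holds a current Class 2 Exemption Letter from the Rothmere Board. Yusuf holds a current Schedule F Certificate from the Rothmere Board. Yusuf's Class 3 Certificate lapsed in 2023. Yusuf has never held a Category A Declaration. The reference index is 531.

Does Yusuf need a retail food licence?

No — exception (e) applies; Yusuf is not required to hold a retail food licence.

Exception (a) fails — gross monthly sales are $460, not below $400.
Exception (b) does not apply: there is no Class 3 Certificate in force.
Exception (c) fails — the Category A Declaration is not current.
Exception (d)'s conditions are all satisfied: a current Annual Exemption Letter is held; the packaged snacks are home-kitchen produced; a Cottage Food Declaration is on file. But: (i) operates against (d): a current Class 2 Waiver is held. (j), which would lift (i), is not engaged — the compliance score is 50 points, not under 50 points. Exception (d) does not apply.
Exception (e) is satisfied on its face — a current Standing Registration is held; a current Category B Exemption Letter is held. Applying paragraphs (k)–(r): (k) would limit (e) — the packaged snacks contain meat — but (l) sets (k) aside: (l) operates against (k): a current Provisional Registration is held. (m) applies (assessed value is $380,500, meeting the $304,500 threshold), but is set aside by (n): (n) operates against (m): some sales are to a restaurant for resale. (o) would limit (n) — the registered capacity is 2,530 units, below the 2,750 units limit — but (p) sets (o) aside: (p) is triggered — a current Class 2 Exemption Letter is held. (q) would limit (p) — the baseline figure is 270, under the 345 limit — but (r) sets (q) aside: (r) operates against (q): the qualifying period is 225 days, below the 245 days limit. Exception (e) stands.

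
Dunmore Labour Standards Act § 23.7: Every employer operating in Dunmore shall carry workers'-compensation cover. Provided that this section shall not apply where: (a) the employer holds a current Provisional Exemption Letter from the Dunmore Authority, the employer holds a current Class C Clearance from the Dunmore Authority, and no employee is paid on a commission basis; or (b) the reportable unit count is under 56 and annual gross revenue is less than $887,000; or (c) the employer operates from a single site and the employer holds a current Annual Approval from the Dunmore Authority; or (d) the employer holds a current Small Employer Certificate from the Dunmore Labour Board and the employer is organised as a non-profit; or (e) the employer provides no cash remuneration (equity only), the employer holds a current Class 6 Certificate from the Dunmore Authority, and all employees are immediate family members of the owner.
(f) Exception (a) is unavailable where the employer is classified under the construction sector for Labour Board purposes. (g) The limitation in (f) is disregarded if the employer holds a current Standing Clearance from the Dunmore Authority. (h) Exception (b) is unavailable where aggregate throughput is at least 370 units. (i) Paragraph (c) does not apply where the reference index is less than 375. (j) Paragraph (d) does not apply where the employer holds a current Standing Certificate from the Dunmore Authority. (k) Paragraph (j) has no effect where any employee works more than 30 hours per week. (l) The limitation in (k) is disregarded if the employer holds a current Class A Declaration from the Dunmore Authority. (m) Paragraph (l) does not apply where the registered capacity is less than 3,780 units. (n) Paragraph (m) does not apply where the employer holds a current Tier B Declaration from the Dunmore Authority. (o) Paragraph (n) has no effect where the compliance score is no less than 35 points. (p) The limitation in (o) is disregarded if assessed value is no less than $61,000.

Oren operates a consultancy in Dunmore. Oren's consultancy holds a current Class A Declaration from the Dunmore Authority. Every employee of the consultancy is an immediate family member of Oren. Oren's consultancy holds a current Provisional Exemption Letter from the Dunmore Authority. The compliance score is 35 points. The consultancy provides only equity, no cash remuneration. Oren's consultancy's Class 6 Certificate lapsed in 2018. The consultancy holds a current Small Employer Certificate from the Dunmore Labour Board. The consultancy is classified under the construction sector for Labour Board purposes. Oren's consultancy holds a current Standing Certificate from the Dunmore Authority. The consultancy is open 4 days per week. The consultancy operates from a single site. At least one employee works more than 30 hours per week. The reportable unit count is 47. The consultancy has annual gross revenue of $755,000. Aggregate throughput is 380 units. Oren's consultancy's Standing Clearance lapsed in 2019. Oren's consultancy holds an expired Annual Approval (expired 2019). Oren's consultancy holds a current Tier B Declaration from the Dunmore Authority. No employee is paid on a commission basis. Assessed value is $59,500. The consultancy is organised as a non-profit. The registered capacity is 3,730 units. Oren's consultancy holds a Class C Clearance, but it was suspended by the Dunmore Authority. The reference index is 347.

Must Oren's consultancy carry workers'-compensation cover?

Exception (a) fails — the Class C Clearance is not current.
Exception (b): the reportable unit count is 47, under the 56 limit; annual gross revenue is $755,000, less than the $887,000 limit — every condition holds. But applying paragraph (h): (h) operates — aggregate throughput is 380 units, meeting the 370 units threshold. (b) is therefore removed.
Exception (c) requires that the employer holds a current Annual Approval from the Dunmore Authority; but the Annual Approval is not current, so (c) is unavailable.
Exception (d): a current Small Employer Certificate is held; the employer is a non-profit — every condition holds. As to paragraphs (j)–(p): (j) is engaged (a current Standing Certificate is held), but is overridden by (k): (k) is engaged — at least one employee exceeds 30 hours/week. (l) would limit (k) — a current Class A Declaration is held — but (m) sets (l) aside: (m) operates against (l): the registered capacity is 3,730 units, less than the 3,780 units limit. (n) is engaged (a current Tier B Declaration is held), but is overridden by (o): (o) operates against (n): the compliance score is 35 points, meeting the 35 points threshold. (p) is not engaged (assessed value is $59,500, short of $61,000), so (o) stands. (d) remains available.
Exception (e) requires that the employer holds a current Class 6 Certificate from the Dunmore Authority; but no current Class 6 Certificate is held, so (e) is unavailable.

No — exception (d) applies; Oren's consultancy is not required to carry workers'-compensation cover.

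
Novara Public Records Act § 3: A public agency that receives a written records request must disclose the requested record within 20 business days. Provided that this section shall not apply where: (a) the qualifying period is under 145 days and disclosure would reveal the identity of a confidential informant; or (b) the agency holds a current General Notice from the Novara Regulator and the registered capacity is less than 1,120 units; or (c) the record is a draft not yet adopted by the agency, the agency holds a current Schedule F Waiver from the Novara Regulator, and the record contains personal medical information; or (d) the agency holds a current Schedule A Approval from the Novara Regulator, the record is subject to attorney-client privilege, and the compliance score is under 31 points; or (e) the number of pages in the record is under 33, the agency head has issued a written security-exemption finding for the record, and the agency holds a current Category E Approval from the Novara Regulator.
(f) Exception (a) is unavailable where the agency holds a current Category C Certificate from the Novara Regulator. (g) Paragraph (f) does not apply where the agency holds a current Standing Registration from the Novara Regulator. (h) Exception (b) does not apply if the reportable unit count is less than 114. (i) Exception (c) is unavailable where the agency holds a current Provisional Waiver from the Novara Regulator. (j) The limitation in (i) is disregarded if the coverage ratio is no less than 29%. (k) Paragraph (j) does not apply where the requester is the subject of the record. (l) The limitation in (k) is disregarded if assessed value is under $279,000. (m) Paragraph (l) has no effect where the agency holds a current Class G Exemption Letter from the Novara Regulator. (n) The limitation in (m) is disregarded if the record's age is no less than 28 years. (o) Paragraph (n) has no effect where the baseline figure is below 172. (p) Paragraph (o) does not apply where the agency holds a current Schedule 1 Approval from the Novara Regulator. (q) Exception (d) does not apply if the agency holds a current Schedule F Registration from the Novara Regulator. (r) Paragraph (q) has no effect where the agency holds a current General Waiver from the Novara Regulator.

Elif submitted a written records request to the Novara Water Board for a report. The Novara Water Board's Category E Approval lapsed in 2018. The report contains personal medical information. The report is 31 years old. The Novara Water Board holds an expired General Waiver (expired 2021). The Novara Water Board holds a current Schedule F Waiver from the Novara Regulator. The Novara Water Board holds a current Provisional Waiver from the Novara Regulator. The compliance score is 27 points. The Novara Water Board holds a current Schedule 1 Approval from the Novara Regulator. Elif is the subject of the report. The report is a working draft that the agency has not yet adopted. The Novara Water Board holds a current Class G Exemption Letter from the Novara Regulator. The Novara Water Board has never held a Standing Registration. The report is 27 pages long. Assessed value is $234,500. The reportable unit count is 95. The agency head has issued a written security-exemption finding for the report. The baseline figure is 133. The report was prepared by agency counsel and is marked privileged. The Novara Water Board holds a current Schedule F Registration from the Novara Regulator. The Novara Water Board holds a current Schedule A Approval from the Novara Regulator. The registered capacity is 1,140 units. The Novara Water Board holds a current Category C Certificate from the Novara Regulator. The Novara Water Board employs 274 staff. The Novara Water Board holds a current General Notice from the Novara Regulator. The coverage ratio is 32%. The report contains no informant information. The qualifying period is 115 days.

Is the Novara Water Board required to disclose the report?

No — exception (c) applies; the Novara Water Board is not required to disclose the report.

Exception (a) fails — the report contains no informant information.
Exception (b) requires that the registered capacity is less than 1,120 units; but the registered capacity is 1,140 units, not less than 1,120 units, so (b) is unavailable.
Exception (c)'s conditions are all satisfied: the report is an unadopted draft; a current Schedule F Waiver is held; the report contains personal medical information. Considering the limiting provisions: (i) operates (a current Provisional Waiver is held), but is itself disapplied by (j): (j) applies — the coverage ratio is 32%, meeting the 29% threshold. (k) would limit (j) — Elif is the subject of the report — but (l) sets (k) aside: (l) operates against (k): assessed value is $234,500, under the $279,000 limit. (m) would limit (l) — a current Class G Exemption Letter is held — but (n) sets (m) aside: (n) applies — the record's age is 31 years, meeting the 28 years threshold. (o) would limit (n) — the baseline figure is 133, below the 172 limit — but (p) sets (o) aside: (p) is triggered — a current Schedule 1 Approval is held. (c) remains available.
Exception (d)'s conditions are all satisfied: a current Schedule A Approval is held; the report is privileged; the compliance score is 27 points, under the 31 points limit. However, paragraphs (q)–(r) must be considered: (q) operates against (d): a current Schedule F Registration is held. (r) is not triggered (the General Waiver is not current), so (q) stands. Exception (d) does not apply.
Exception (e) does not apply: the Category E Approval is not current.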